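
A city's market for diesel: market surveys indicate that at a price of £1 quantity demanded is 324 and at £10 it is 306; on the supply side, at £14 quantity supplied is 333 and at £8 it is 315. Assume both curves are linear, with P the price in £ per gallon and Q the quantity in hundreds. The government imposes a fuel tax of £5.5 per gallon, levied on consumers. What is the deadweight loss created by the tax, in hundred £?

Demand slope: (306 − 324)/(10 − 1) = -2, so Qd = 326 − 2P.
Supply slope: (315 − 333)/(8 − 14) = 3, so Qs = 3P + 291.
Before the tax: set 326 − 2P = 3P + 291 → P* = £7, Q* = 312.
With the tax collected from consumers, demand (in seller-price terms) shifts: Qd = 326 − 2(P + 5.5).
New equilibrium: consumers pay £10.3, producers receive £4.8, Q = 305.4. (Wedge: Pb − Ps = 5.5.)
Quantity falls by |ΔQ| = |312 − 305.4| = 6.6.
DWL = ½ · t · |ΔQ| = ½ · 5.5 · 6.6 = £18.15.

Deadweight loss = £18.15 hundred.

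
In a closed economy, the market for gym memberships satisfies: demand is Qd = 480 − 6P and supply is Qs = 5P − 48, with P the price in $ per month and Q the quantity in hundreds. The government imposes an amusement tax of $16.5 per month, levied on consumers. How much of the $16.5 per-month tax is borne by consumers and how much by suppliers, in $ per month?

Consumers bear $7.5 per month; suppliers bear $9 per month.

Without the tax, 480 − 6P = 5P − 48 gives 11P = 528, so P* = $48 and Q* = 192.
With the tax collected from consumers, demand (in seller-price terms) shifts: Qd = 480 − 6(P + 16.5).
Solving gives Q = 147 with consumers paying $55.5 and suppliers receiving $39 (the $16.5 wedge).
Burden on consumers: $7.5; on suppliers: $9. (They sum to $16.5.)
The less price-elastic side of the market bears the larger share of a per-unit tax.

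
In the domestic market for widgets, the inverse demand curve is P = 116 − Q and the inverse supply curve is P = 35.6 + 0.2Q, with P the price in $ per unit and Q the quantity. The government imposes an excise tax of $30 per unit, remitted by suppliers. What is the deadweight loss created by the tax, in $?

Rewrite in direct form: Qd = 116 − P and Qs = 5P − 178.
Without the tax, 116 − P = 5P − 178 gives 6P = 294, so P* = $49 and Q* = 67.
With the tax collected from suppliers, supply shifts: Qs = 5(P − 30) − 178.
Solving gives Q = 42 with consumers paying $74 and suppliers receiving $44 (the $30 wedge).
Quantity falls by |ΔQ| = |67 − 42| = 25.
DWL = ½ · t · |ΔQ| = ½ · 30 · 25 = $375.

Deadweight loss = $375.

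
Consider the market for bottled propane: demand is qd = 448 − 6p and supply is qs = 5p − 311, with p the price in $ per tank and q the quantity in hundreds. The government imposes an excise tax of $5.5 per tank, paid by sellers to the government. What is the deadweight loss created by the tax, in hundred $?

Deadweight loss = $41.25 hundred.

Without the tax, 448 − 6p = 5p − 311 gives 11p = 759, so p* = $69 and q* = 34.
With the tax collected from sellers, supply shifts: qs = 5(p − 5.5) − 311.
New equilibrium: consumers pay $71.5, sellers receive $66, q = 19. (Wedge: pb − ps = 5.5.)
Quantity falls by |ΔQ| = |34 − 19| = 15.
DWL = ½ · t · |ΔQ| = ½ · 5.5 · 15 = $41.25.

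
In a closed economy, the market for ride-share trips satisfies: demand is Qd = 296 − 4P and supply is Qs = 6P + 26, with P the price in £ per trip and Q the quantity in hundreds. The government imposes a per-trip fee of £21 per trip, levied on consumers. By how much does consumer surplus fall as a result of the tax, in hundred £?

Without the tax, 296 − 4P = 6P + 26 gives 10P = 270, so P* = £27 and Q* = 188.
With the tax collected from consumers, demand (in seller-price terms) shifts: Qd = 296 − 4(P + 21).
Solving gives Q = 137.6 with consumers paying £39.6 and suppliers receiving £18.6 (the £21 wedge).
ΔCS is the trapezoid between Q = 137.6 and Q = 188 of height £12.6: ½ · (188 + 137.6) · 12.6 = £2051.28.

Consumer surplus falls by £2051.28 hundred.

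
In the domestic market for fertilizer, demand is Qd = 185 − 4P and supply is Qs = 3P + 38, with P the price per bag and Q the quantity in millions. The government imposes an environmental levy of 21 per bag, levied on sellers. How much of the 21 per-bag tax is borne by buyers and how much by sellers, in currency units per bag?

Buyers bear 9 per bag; sellers bear 12 per bag.

Without the tax, 185 − 4P = 3P + 38 gives 7P = 147, so P* = 21 and Q* = 101.
With the tax collected from sellers, supply shifts: Qs = 3(P − 21) + 38.
New equilibrium: buyers pay 30, sellers receive 9, Q = 65. (Wedge: Pb − Ps = 21.)
Burden on buyers: 9; on sellers: 12. (They sum to 21.)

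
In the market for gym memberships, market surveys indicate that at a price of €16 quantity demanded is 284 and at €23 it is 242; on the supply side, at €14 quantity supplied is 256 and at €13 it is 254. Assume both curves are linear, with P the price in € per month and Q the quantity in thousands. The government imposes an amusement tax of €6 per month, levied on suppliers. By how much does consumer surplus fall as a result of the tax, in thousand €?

Demand slope: (242 − 284)/(23 − 16) = -6, so Qd = 380 − 6P.
Supply slope: (254 − 256)/(13 − 14) = 2, so Qs = 2P + 228.
Without the tax, 380 − 6P = 2P + 228 gives 8P = 152, so P* = €19 and Q* = 266.
With the tax collected from suppliers, supply shifts: Qs = 2(P − 6) + 228.
New equilibrium: buyers pay €20.5, suppliers receive €14.5, Q = 257. (Wedge: Pb − Ps = 6.)
ΔCS is the trapezoid between Q = 257 and Q = 266 of height €1.5: ½ · (266 + 257) · 1.5 = €392.25.

Consumer surplus falls by €392.25 thousand.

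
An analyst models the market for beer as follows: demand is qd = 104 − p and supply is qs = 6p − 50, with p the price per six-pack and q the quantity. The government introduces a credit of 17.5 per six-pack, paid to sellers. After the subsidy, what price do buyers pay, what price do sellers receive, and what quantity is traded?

Buyers pay 7; sellers receive 24.5; quantity = 97.

Without the subsidy, 104 − p = 6p − 50 gives 7p = 154, so p* = 22 and q* = 82.
With a per-unit subsidy paid to sellers, each receives p + 17.5 per unit sold, so supply becomes qs = 6(p + 17.5) − 50.
New equilibrium: buyers pay 7, sellers receive 24.5, q = 97. (Wedge: pb − ps = −17.5.)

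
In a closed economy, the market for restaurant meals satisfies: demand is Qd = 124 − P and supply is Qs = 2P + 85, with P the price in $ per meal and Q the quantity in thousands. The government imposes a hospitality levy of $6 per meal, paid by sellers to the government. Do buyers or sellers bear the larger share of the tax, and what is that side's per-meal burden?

Before the tax: set 124 − P = 2P + 85 → P* = $13, Q* = 111.
With the tax collected from sellers, supply shifts: Qs = 2(P − 6) + 85.
Solving gives Q = 107 with buyers paying $17 and sellers receiving $11 (the $6 wedge).
Per-meal burden: buyers $4, sellers $2.
Buyers take the larger share because demand is less price-elastic here (demand slope 1 vs supply slope 2).
The less price-elastic side of the market bears the larger share of a per-unit tax.

Buyers bear the larger share: $4 per meal.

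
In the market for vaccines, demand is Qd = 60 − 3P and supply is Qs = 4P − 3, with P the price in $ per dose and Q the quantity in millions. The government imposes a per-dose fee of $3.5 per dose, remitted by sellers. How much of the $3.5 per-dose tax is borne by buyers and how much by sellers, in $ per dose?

Before the tax: set 60 − 3P = 4P − 3 → P* = $9, Q* = 33.
With the tax collected from sellers, supply shifts: Qs = 4(P − 3.5) − 3.
New equilibrium: buyers pay $11, sellers receive $7.5, Q = 27. (Wedge: Pb − Ps = 3.5.)
Burden on buyers: $2; on sellers: $1.5. (They sum to $3.5.)
The less price-elastic side of the market bears the larger share of a per-unit tax.

Buyers bear $2 per dose; sellers bear $1.5 per dose.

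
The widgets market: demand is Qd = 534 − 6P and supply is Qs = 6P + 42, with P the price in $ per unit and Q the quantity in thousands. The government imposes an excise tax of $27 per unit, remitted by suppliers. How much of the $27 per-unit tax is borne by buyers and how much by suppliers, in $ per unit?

Buyers bear $13.5 per unit; suppliers bear $13.5 per unit.

Before the tax: set 534 − 6P = 6P + 42 → P* = $41, Q* = 288.
With the tax collected from suppliers, supply shifts: Qs = 6(P − 27) + 42.
New equilibrium: buyers pay $54.5, suppliers receive $27.5, Q = 207. (Wedge: Pb − Ps = 27.)
Burden on buyers: $13.5; on suppliers: $13.5. (They sum to $27.)
The less price-elastic side of the market bears the larger share of a per-unit tax.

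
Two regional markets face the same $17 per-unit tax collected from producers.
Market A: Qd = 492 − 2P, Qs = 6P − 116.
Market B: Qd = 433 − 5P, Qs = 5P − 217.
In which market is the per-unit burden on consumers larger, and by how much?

Market A, by $4.25.

Market A: pre-tax P* = $76, Q* = 340; post-tax Q = 314.5; per-unit burden on consumers = $12.75.
Market B: pre-tax P* = $65, Q* = 108; post-tax Q = 65.5; per-unit burden on consumers = $8.5.
Difference: $12.75 vs $8.5 → market A is larger by $4.25.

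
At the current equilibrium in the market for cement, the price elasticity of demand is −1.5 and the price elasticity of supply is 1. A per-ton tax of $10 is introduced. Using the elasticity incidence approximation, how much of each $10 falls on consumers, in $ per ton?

Incidence ratio: consumers' share ≈ εs / (εs + |εd|) = 1 / (1 + 1.5) = 0.4.
So consumers bear ≈ 0.4 × $10 = $4; sellers bear $6.

Consumers bear ≈ $4 per ton.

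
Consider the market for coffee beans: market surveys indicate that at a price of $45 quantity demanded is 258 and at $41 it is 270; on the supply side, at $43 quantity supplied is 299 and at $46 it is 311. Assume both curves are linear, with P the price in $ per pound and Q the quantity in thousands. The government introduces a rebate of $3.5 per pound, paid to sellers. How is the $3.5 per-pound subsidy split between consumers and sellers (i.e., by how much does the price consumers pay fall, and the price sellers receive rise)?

Consumers gain $2 per pound; sellers gain $1.5 per pound.

Demand slope: (270 − 258)/(41 − 45) = -3, so Qd = 393 − 3P.
Supply slope: (311 − 299)/(46 − 43) = 4, so Qs = 4P + 127.
Without the subsidy, 393 − 3P = 4P + 127 gives 7P = 266, so P* = $38 and Q* = 279.
With a per-unit subsidy paid to sellers, each receives P + 3.5 per unit sold, so supply becomes Qs = 4(P + 3.5) + 127.
New equilibrium: consumers pay $36, sellers receive $39.5, Q = 285. (Wedge: Pb − Ps = −3.5.)
Gain to consumers: $2; to sellers: $1.5. (They sum to $3.5.)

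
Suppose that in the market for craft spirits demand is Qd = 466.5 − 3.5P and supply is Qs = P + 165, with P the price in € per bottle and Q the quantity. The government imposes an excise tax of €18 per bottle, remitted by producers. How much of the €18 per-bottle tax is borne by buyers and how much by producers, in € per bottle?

Buyers bear €4 per bottle; producers bear €14 per bottle.

Before the tax: set 466.5 − 3.5P = P + 165 → P* = €67, Q* = 232.
With the tax collected from producers, supply shifts: Qs = (P − 18) + 165.
Solving gives Q = 218 with buyers paying €71 and producers receiving €53 (the €18 wedge).
Burden on buyers: €4; on producers: €14. (They sum to €18.)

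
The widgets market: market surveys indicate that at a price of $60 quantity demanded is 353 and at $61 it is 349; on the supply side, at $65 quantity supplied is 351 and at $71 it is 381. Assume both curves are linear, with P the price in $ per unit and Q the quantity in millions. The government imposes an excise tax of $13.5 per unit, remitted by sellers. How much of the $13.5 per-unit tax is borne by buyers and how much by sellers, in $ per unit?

Demand slope: (349 − 353)/(61 − 60) = -4, so Qd = 593 − 4P.
Supply slope: (381 − 351)/(71 − 65) = 5, so Qs = 5P + 26.
Without the tax, 593 − 4P = 5P + 26 gives 9P = 567, so P* = $63 and Q* = 341.
With the tax collected from sellers, supply shifts: Qs = 5(P − 13.5) + 26.
New equilibrium: buyers pay $70.5, sellers receive $57, Q = 311. (Wedge: Pb − Ps = 13.5.)
Burden on buyers: $7.5; on sellers: $6. (They sum to $13.5.)

Buyers bear $7.5 per unit; sellers bear $6 per unit.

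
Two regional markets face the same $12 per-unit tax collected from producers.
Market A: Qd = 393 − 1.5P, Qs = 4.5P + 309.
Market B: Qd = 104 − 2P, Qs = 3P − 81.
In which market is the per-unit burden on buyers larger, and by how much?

Market A, by $1.8.

Market A: pre-tax P* = $14, Q* = 372; post-tax Q = 358.5; per-unit burden on buyers = $9.
Market B: pre-tax P* = $37, Q* = 30; post-tax Q = 15.6; per-unit burden on buyers = $7.2.
Difference: $9 vs $7.2 → market A is larger by $1.8.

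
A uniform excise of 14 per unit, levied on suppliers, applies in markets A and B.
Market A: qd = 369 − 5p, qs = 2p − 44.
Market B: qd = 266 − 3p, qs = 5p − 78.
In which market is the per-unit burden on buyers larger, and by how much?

Market B, by 4.75.

Market A: pre-tax p* = 59, q* = 74; post-tax q = 54; per-unit burden on buyers = 4.
Market B: pre-tax p* = 43, q* = 137; post-tax q = 110.75; per-unit burden on buyers = 8.75.
Difference: 4 vs 8.75 → market B is larger by 4.75.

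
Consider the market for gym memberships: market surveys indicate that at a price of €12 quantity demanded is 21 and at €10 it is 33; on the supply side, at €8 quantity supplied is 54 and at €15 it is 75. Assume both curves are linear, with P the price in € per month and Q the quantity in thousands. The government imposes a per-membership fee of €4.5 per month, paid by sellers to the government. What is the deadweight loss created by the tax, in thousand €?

Demand slope: (33 − 21)/(10 − 12) = -6, so Qd = 93 − 6P.
Supply slope: (75 − 54)/(15 − 8) = 3, so Qs = 3P + 30.
Before the tax: set 93 − 6P = 3P + 30 → P* = €7, Q* = 51.
With the tax collected from sellers, supply shifts: Qs = 3(P − 4.5) + 30.
Solving gives Q = 42 with buyers paying €8.5 and sellers receiving €4 (the €4.5 wedge).
Quantity falls by |ΔQ| = |51 − 42| = 9.
DWL = ½ · t · |ΔQ| = ½ · 4.5 · 9 = €20.25.

Deadweight loss = €20.25 thousand.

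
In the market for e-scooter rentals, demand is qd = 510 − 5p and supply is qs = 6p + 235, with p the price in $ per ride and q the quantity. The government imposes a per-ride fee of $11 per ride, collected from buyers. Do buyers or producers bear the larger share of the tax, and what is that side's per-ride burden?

Buyers bear the larger share: $6 per ride.

Before the tax: set 510 − 5p = 6p + 235 → p* = $25, q* = 385.
With the tax collected from buyers, demand (in seller-price terms) shifts: qd = 510 − 5(p + 11).
Solving gives q = 355 with buyers paying $31 and producers receiving $20 (the $11 wedge).
Per-ride burden: buyers $6, producers $5.
Buyers take the larger share because demand is less price-elastic here (demand slope 5 vs supply slope 6).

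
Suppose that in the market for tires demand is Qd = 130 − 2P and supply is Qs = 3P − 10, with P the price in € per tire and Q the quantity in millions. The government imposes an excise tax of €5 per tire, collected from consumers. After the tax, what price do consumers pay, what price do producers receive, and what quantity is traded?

Before the tax: set 130 − 2P = 3P − 10 → P* = €28, Q* = 74.
With the tax collected from consumers, demand (in seller-price terms) shifts: Qd = 130 − 2(P + 5).
Solving gives Q = 68 with consumers paying €31 and producers receiving €26 (the €5 wedge).
The less price-elastic side of the market bears the larger share of a per-unit tax.

Consumers pay €31; producers receive €26; quantity = 68.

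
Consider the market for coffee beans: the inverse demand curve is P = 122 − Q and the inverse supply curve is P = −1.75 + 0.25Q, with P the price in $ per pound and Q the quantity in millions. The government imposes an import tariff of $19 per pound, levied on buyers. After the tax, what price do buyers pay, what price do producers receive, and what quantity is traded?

Buyers pay $38.2; producers receive $19.2; quantity = 83.8.

Inverting to Q(P) form: Qd = 122 − P; Qs = 4P + 7.
Without the tax, 122 − P = 4P + 7 gives 5P = 115, so P* = $23 and Q* = 99.
With the tax collected from buyers, demand (in seller-price terms) shifts: Qd = 122 − (P + 19).
New equilibrium: buyers pay $38.2, producers receive $19.2, Q = 83.8. (Wedge: Pb − Ps = 19.)
The less price-elastic side of the market bears the larger share of a per-unit tax.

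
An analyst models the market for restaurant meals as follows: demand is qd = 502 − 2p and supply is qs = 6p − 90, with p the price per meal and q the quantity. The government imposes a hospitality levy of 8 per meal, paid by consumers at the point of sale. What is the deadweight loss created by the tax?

Deadweight loss = 48.

Before the tax: set 502 − 2p = 6p − 90 → p* = 74, q* = 354.
With the tax collected from consumers, demand (in seller-price terms) shifts: qd = 502 − 2(p + 8).
Solving gives q = 342 with consumers paying 80 and producers receiving 72 (the 8 wedge).
Quantity falls by |ΔQ| = |354 − 342| = 12.
DWL = ½ · t · |ΔQ| = ½ · 8 · 12 = 48.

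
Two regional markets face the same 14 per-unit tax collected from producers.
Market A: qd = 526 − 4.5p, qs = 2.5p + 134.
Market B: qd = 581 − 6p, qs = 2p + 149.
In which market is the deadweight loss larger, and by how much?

Market A, by 10.5.

Market A: pre-tax p* = 56, q* = 274; post-tax q = 251.5; deadweight loss = 157.5.
Market B: pre-tax p* = 54, q* = 257; post-tax q = 236; deadweight loss = 147.
Difference: 157.5 vs 147 → market A is larger by 10.5.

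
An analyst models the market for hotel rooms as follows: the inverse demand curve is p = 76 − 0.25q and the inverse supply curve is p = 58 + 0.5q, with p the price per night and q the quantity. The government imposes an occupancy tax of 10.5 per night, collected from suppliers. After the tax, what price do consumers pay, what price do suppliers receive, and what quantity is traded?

Consumers pay 73.5; suppliers receive 63; quantity = 10.

Rewrite in direct form: qd = 304 − 4p and qs = 2p − 116.
Before the tax: set 304 − 4p = 2p − 116 → p* = 70, q* = 24.
With the tax collected from suppliers, supply shifts: qs = 2(p − 10.5) − 116.
Solving gives q = 10 with consumers paying 73.5 and suppliers receiving 63 (the 10.5 wedge).
The less price-elastic side of the market bears the larger share of a per-unit tax.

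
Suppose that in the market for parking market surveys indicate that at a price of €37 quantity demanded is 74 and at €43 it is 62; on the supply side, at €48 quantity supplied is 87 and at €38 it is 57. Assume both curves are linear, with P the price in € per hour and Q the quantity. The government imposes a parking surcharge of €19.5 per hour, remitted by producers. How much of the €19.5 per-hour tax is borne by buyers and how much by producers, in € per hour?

Buyers bear €11.7 per hour; producers bear €7.8 per hour.

Demand slope: (62 − 74)/(43 − 37) = -2, so Qd = 148 − 2P.
Supply slope: (57 − 87)/(38 − 48) = 3, so Qs = 3P − 57.
Before the tax: set 148 − 2P = 3P − 57 → P* = €41, Q* = 66.
With the tax collected from producers, supply shifts: Qs = 3(P − 19.5) − 57.
Solving gives Q = 42.6 with buyers paying €52.7 and producers receiving €33.2 (the €19.5 wedge).
Burden on buyers: €11.7; on producers: €7.8. (They sum to €19.5.)
The less price-elastic side of the market bears the larger share of a per-unit tax.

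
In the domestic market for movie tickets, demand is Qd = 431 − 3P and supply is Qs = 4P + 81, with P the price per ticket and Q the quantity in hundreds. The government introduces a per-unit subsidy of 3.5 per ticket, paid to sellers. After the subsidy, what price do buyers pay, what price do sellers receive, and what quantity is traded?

Buyers pay 48; sellers receive 51.5; quantity = 287.

Without the subsidy, 431 − 3P = 4P + 81 gives 7P = 350, so P* = 50 and Q* = 281.
With a per-unit subsidy paid to sellers, each receives P + 3.5 per unit sold, so supply becomes Qs = 4(P + 3.5) + 81.
Solving gives Q = 287 with buyers paying 48 and sellers receiving 51.5 (the 3.5 wedge).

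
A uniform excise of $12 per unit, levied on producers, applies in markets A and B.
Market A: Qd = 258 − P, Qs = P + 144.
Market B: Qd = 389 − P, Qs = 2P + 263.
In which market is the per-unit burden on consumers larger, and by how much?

Market B, by $2.

Market A: pre-tax P* = $57, Q* = 201; post-tax Q = 195; per-unit burden on consumers = $6.
Market B: pre-tax P* = $42, Q* = 347; post-tax Q = 339; per-unit burden on consumers = $8.
Difference: $6 vs $8 → market B is larger by $2.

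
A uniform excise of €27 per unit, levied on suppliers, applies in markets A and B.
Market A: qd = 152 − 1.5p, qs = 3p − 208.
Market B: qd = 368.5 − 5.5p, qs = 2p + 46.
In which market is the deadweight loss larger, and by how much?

Market A: pre-tax p* = €80, q* = 32; post-tax q = 5; deadweight loss = €364.5.
Market B: pre-tax p* = €43, q* = 132; post-tax q = 92.4; deadweight loss = €534.6.
Difference: €364.5 vs €534.6 → market B is larger by €170.1.

Market B, by €170.1.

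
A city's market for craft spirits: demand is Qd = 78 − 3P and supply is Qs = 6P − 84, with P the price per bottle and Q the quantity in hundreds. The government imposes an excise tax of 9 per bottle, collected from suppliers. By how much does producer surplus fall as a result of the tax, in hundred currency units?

Without the tax, 78 − 3P = 6P − 84 gives 9P = 162, so P* = 18 and Q* = 24.
With the tax collected from suppliers, supply shifts: Qs = 6(P − 9) − 84.
New equilibrium: consumers pay 24, suppliers receive 15, Q = 6. (Wedge: Pb − Ps = 9.)
ΔPS is the trapezoid between Q = 6 and Q = 24 of height 3: ½ · (24 + 6) · 3 = 45.

Producer surplus falls by 45 hundred.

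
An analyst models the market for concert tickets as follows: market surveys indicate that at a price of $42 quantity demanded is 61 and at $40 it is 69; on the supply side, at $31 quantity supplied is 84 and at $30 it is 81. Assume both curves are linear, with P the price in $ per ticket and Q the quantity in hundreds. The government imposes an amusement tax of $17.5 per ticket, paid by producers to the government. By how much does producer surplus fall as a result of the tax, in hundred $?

Demand slope: (69 − 61)/(40 − 42) = -4, so Qd = 229 − 4P.
Supply slope: (81 − 84)/(30 − 31) = 3, so Qs = 3P − 9.
Before the tax: set 229 − 4P = 3P − 9 → P* = $34, Q* = 93.
With the tax collected from producers, supply shifts: Qs = 3(P − 17.5) − 9.
Solving gives Q = 63 with buyers paying $41.5 and producers receiving $24 (the $17.5 wedge).
ΔPS is the trapezoid between Q = 63 and Q = 93 of height $10: ½ · (93 + 63) · 10 = $780.

Producer surplus falls by $780 hundred.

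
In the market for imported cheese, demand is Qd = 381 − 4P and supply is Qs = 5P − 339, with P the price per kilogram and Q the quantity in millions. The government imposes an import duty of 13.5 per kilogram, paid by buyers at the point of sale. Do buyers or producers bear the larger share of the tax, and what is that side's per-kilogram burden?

Buyers bear the larger share: 7.5 per kilogram.

Before the tax: set 381 − 4P = 5P − 339 → P* = 80, Q* = 61.
With the tax collected from buyers, demand (in seller-price terms) shifts: Qd = 381 − 4(P + 13.5).
New equilibrium: buyers pay 87.5, producers receive 74, Q = 31. (Wedge: Pb − Ps = 13.5.)
Per-kilogram burden: buyers 7.5, producers 6.
Buyers take the larger share because demand is less price-elastic here (demand slope 4 vs supply slope 5).
The less price-elastic side of the market bears the larger share of a per-unit tax.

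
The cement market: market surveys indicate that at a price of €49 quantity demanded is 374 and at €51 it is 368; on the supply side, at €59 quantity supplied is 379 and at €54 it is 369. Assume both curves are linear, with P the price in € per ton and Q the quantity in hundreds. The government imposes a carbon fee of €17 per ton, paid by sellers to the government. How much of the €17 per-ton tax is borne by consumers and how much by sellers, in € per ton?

Demand slope: (368 − 374)/(51 − 49) = -3, so Qd = 521 − 3P.
Supply slope: (369 − 379)/(54 − 59) = 2, so Qs = 2P + 261.
Before the tax: set 521 − 3P = 2P + 261 → P* = €52, Q* = 365.
With the tax collected from sellers, supply shifts: Qs = 2(P − 17) + 261.
Solving gives Q = 344.6 with consumers paying €58.8 and sellers receiving €41.8 (the €17 wedge).
Burden on consumers: €6.8; on sellers: €10.2. (They sum to €17.)
The less price-elastic side of the market bears the larger share of a per-unit tax.

Consumers bear €6.8 per ton; sellers bear €10.2 per ton.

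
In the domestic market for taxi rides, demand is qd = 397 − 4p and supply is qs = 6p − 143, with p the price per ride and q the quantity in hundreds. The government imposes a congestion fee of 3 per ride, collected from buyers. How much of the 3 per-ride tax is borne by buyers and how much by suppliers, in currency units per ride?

Buyers bear 1.8 per ride; suppliers bear 1.2 per ride.

Before the tax: set 397 − 4p = 6p − 143 → p* = 54, q* = 181.
With the tax collected from buyers, demand (in seller-price terms) shifts: qd = 397 − 4(p + 3).
Solving gives q = 173.8 with buyers paying 55.8 and suppliers receiving 52.8 (the 3 wedge).
Burden on buyers: 1.8; on suppliers: 1.2. (They sum to 3.)
The less price-elastic side of the market bears the larger share of a per-unit tax.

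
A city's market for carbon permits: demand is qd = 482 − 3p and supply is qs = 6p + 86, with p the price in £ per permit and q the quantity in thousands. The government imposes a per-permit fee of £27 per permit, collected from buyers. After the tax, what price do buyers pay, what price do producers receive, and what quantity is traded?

Buyers pay £62; producers receive £35; quantity = 296.

Without the tax, 482 − 3p = 6p + 86 gives 9p = 396, so p* = £44 and q* = 350.
With the tax collected from buyers, demand (in seller-price terms) shifts: qd = 482 − 3(p + 27).
New equilibrium: buyers pay £62, producers receive £35, q = 296. (Wedge: pb − ps = 27.)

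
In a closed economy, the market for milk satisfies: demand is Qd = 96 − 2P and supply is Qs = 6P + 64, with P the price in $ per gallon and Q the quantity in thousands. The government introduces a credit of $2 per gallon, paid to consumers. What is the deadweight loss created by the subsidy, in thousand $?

Deadweight loss = $3 thousand.

Before the subsidy: set 96 − 2P = 6P + 64 → P* = $4, Q* = 88.
With a per-unit subsidy paid to consumers, each effectively pays P − 2, so demand becomes Qd = 96 − 2(P − 2).
Solving gives Q = 91 with consumers paying $2.5 and suppliers receiving $4.5 (the $2 wedge).
Quantity rises by |ΔQ| = |88 − 91| = 3.
DWL = ½ · t · |ΔQ| = ½ · 2 · 3 = $3.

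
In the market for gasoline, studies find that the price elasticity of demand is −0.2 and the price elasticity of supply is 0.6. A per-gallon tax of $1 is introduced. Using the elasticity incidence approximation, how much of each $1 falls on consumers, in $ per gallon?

Consumers bear ≈ $0.75 per gallon.

Incidence ratio: consumers' share ≈ εs / (εs + |εd|) = 0.6 / (0.6 + 0.2) = 0.75.
So consumers bear ≈ 0.75 × $1 = $0.75; suppliers bear $0.25.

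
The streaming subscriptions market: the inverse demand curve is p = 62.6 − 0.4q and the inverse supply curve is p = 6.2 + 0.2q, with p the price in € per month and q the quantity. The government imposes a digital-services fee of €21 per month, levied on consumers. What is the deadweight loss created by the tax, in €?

Rewrite in direct form: qd = 156.5 − 2.5p and qs = 5p − 31.
Before the tax: set 156.5 − 2.5p = 5p − 31 → p* = €25, q* = 94.
With the tax collected from consumers, demand (in seller-price terms) shifts: qd = 156.5 − 2.5(p + 21).
Solving gives q = 59 with consumers paying €39 and sellers receiving €18 (the €21 wedge).
Quantity falls by |ΔQ| = |94 − 59| = 35.
DWL = ½ · t · |ΔQ| = ½ · 21 · 35 = €367.5.

Deadweight loss = €367.5.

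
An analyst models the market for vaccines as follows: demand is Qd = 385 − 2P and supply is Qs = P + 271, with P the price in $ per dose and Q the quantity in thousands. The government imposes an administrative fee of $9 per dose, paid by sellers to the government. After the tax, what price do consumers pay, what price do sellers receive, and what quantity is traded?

Before the tax: set 385 − 2P = P + 271 → P* = $38, Q* = 309.
With the tax collected from sellers, supply shifts: Qs = (P − 9) + 271.
Solving gives Q = 303 with consumers paying $41 and sellers receiving $32 (the $9 wedge).
The less price-elastic side of the market bears the larger share of a per-unit tax.

Consumers pay $41; sellers receive $32; quantity = 303.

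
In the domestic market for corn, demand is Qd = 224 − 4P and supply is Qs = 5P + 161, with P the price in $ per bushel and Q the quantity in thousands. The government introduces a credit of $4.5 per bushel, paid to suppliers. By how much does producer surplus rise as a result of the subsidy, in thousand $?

Before the subsidy: set 224 − 4P = 5P + 161 → P* = $7, Q* = 196.
With a per-unit subsidy paid to suppliers, each receives P + 4.5 per unit sold, so supply becomes Qs = 5(P + 4.5) + 161.
New equilibrium: buyers pay $4.5, suppliers receive $9, Q = 206. (Wedge: Pb − Ps = −4.5.)
ΔPS is the trapezoid between Q = 206 and Q = 196 of height $2: ½ · (196 + 206) · 2 = $402.

Producer surplus rises by $402 thousand.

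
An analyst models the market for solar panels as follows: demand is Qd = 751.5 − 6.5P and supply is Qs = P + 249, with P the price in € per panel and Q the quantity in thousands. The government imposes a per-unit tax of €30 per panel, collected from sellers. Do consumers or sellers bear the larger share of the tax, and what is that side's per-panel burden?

Without the tax, 751.5 − 6.5P = P + 249 gives 7.5P = 502.5, so P* = €67 and Q* = 316.
With the tax collected from sellers, supply shifts: Qs = (P − 30) + 249.
Solving gives Q = 290 with consumers paying €71 and sellers receiving €41 (the €30 wedge).
Per-panel burden: consumers €4, sellers €26.
Sellers take the larger share because supply is less price-elastic here (demand slope 6.5 vs supply slope 1).
The less price-elastic side of the market bears the larger share of a per-unit tax.

Sellers bear the larger share: €26 per panel.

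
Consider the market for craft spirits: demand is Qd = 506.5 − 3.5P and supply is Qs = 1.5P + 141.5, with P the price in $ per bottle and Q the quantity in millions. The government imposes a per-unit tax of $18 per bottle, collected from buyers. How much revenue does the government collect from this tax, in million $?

Tax revenue = $4177.8 million.

Without the tax, 506.5 − 3.5P = 1.5P + 141.5 gives 5P = 365, so P* = $73 and Q* = 251.
With the tax collected from buyers, demand (in seller-price terms) shifts: Qd = 506.5 − 3.5(P + 18).
Solving gives Q = 232.1 with buyers paying $78.4 and suppliers receiving $60.4 (the $18 wedge).
Revenue = t · Q = 18 · 232.1 = $4177.8.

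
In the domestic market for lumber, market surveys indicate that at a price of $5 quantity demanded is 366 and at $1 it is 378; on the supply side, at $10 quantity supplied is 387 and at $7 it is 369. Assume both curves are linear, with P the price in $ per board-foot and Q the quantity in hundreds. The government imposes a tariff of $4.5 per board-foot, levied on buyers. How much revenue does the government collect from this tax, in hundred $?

Demand slope: (378 − 366)/(1 − 5) = -3, so Qd = 381 − 3P.
Supply slope: (369 − 387)/(7 − 10) = 6, so Qs = 6P + 327.
Before the tax: set 381 − 3P = 6P + 327 → P* = $6, Q* = 363.
With the tax collected from buyers, demand (in seller-price terms) shifts: Qd = 381 − 3(P + 4.5).
New equilibrium: buyers pay $9, suppliers receive $4.5, Q = 354. (Wedge: Pb − Ps = 4.5.)
Revenue = t · Q = 4.5 · 354 = $1593.

Tax revenue = $1593 hundred.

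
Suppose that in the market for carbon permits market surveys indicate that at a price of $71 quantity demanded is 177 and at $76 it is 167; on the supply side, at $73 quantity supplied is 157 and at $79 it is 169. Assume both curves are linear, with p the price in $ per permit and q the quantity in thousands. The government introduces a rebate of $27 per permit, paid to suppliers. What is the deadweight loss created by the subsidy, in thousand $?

Deadweight loss = $364.5 thousand.

Demand slope: (167 − 177)/(76 − 71) = -2, so qd = 319 − 2p.
Supply slope: (169 − 157)/(79 − 73) = 2, so qs = 2p + 11.
Without the subsidy, 319 − 2p = 2p + 11 gives 4p = 308, so p* = $77 and q* = 165.
With a per-unit subsidy paid to suppliers, each receives p + 27 per unit sold, so supply becomes qs = 2(p + 27) + 11.
Solving gives q = 192 with buyers paying $63.5 and suppliers receiving $90.5 (the $27 wedge).
Quantity rises by |ΔQ| = |165 − 192| = 27.
DWL = ½ · t · |ΔQ| = ½ · 27 · 27 = $364.5.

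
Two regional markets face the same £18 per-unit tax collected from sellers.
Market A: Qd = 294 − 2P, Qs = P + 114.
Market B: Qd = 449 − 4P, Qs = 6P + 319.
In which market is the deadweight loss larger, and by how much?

Market B, by £280.8.

Market A: pre-tax P* = £60, Q* = 174; post-tax Q = 162; deadweight loss = £108.
Market B: pre-tax P* = £13, Q* = 397; post-tax Q = 353.8; deadweight loss = £388.8.
Difference: £108 vs £388.8 → market B is larger by £280.8.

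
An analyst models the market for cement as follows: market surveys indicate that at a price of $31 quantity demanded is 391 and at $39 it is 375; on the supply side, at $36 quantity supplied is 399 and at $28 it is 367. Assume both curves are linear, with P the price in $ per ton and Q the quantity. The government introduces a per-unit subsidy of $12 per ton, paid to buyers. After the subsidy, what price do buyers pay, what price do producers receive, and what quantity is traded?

Demand slope: (375 − 391)/(39 − 31) = -2, so Qd = 453 − 2P.
Supply slope: (367 − 399)/(28 − 36) = 4, so Qs = 4P + 255.
Without the subsidy, 453 − 2P = 4P + 255 gives 6P = 198, so P* = $33 and Q* = 387.
With a per-unit subsidy paid to buyers, each effectively pays P − 12, so demand becomes Qd = 453 − 2(P − 12).
New equilibrium: buyers pay $25, producers receive $37, Q = 403. (Wedge: Pb − Ps = −12.)

Buyers pay $25; producers receive $37; quantity = 403.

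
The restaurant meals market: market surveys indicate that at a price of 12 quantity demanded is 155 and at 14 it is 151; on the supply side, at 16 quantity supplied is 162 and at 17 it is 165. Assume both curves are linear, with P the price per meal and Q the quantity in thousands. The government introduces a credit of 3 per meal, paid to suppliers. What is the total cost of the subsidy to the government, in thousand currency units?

Government outlay = 469.8 thousand.

Demand slope: (151 − 155)/(14 − 12) = -2, so Qd = 179 − 2P.
Supply slope: (165 − 162)/(17 − 16) = 3, so Qs = 3P + 114.
Without the subsidy, 179 − 2P = 3P + 114 gives 5P = 65, so P* = 13 and Q* = 153.
With a per-unit subsidy paid to suppliers, each receives P + 3 per unit sold, so supply becomes Qs = 3(P + 3) + 114.
New equilibrium: consumers pay 11.2, suppliers receive 14.2, Q = 156.6. (Wedge: Pb − Ps = −3.)
Outlay = t · Q = 3 · 156.6 = 469.8.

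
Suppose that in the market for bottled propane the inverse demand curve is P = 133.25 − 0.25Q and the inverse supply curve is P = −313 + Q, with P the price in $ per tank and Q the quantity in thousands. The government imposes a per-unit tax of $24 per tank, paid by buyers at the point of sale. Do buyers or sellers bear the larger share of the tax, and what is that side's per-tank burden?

Rewrite in direct form: Qd = 533 − 4P and Qs = P + 313.
Without the tax, 533 − 4P = P + 313 gives 5P = 220, so P* = $44 and Q* = 357.
With the tax collected from buyers, demand (in seller-price terms) shifts: Qd = 533 − 4(P + 24).
Solving gives Q = 337.8 with buyers paying $48.8 and sellers receiving $24.8 (the $24 wedge).
Per-tank burden: buyers $4.8, sellers $19.2.
Sellers take the larger share because supply is less price-elastic here (demand slope 4 vs supply slope 1).
The less price-elastic side of the market bears the larger share of a per-unit tax.

Sellers bear the larger share: $19.2 per tank.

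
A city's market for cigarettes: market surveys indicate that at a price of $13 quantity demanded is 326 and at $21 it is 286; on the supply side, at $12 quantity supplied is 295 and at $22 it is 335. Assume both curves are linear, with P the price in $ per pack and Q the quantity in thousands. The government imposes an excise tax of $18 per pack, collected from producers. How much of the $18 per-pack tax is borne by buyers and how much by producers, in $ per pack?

Buyers bear $8 per pack; producers bear $10 per pack.

Demand slope: (286 − 326)/(21 − 13) = -5, so Qd = 391 − 5P.
Supply slope: (335 − 295)/(22 − 12) = 4, so Qs = 4P + 247.
Without the tax, 391 − 5P = 4P + 247 gives 9P = 144, so P* = $16 and Q* = 311.
With the tax collected from producers, supply shifts: Qs = 4(P − 18) + 247.
Solving gives Q = 271 with buyers paying $24 and producers receiving $6 (the $18 wedge).
Burden on buyers: $8; on producers: $10. (They sum to $18.)
The less price-elastic side of the market bears the larger share of a per-unit tax.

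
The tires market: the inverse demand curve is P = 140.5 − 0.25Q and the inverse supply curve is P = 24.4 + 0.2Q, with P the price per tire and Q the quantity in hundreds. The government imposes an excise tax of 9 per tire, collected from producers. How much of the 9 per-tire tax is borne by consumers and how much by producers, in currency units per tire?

Consumers bear 5 per tire; producers bear 4 per tire.

Rewrite in direct form: Qd = 562 − 4P and Qs = 5P − 122.
Without the tax, 562 − 4P = 5P − 122 gives 9P = 684, so P* = 76 and Q* = 258.
With the tax collected from producers, supply shifts: Qs = 5(P − 9) − 122.
New equilibrium: consumers pay 81, producers receive 72, Q = 238. (Wedge: Pb − Ps = 9.)
Burden on consumers: 5; on producers: 4. (They sum to 9.)
The less price-elastic side of the market bears the larger share of a per-unit tax.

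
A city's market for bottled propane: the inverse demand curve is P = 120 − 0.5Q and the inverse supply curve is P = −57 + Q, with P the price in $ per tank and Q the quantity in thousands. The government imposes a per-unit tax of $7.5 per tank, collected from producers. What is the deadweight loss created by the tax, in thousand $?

Deadweight loss = $18.75 thousand.

Rewrite in direct form: Qd = 240 − 2P and Qs = P + 57.
Without the tax, 240 − 2P = P + 57 gives 3P = 183, so P* = $61 and Q* = 118.
With the tax collected from producers, supply shifts: Qs = (P − 7.5) + 57.
New equilibrium: buyers pay $63.5, producers receive $56, Q = 113. (Wedge: Pb − Ps = 7.5.)
Quantity falls by |ΔQ| = |118 − 113| = 5.
DWL = ½ · t · |ΔQ| = ½ · 7.5 · 5 = $18.75.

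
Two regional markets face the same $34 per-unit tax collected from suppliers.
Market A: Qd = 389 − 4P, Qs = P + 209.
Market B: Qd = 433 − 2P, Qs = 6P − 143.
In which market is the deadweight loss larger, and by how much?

Market A: pre-tax P* = $36, Q* = 245; post-tax Q = 217.8; deadweight loss = $462.4.
Market B: pre-tax P* = $72, Q* = 289; post-tax Q = 238; deadweight loss = $867.
Difference: $462.4 vs $867 → market B is larger by $404.6.

Market B, by $404.6.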